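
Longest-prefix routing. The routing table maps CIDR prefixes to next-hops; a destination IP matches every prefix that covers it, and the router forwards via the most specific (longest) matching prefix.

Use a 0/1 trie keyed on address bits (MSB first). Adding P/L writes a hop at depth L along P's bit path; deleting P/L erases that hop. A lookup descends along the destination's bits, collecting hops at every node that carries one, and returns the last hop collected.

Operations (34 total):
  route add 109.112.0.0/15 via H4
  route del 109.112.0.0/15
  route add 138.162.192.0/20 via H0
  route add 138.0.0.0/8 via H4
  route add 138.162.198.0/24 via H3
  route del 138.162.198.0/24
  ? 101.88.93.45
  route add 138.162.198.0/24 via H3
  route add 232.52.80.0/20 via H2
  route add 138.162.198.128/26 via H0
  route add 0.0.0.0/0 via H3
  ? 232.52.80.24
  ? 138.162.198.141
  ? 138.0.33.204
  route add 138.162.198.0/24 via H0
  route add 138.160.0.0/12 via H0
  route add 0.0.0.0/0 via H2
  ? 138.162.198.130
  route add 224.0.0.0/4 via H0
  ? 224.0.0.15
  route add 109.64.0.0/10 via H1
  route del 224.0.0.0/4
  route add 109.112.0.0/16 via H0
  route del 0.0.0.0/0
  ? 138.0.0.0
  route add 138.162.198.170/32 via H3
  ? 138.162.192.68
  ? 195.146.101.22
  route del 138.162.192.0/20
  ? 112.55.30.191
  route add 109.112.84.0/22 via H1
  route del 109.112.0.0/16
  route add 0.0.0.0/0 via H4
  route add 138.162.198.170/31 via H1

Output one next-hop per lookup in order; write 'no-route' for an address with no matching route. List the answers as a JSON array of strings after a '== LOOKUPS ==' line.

Process each operation:
  add 109.112.0.0/15 -> H4 at depth 15
  - 109.112.0.0/15 clear@15
  add 138.162.192.0/20 -> H0 at depth 20
  add 138.0.0.0/8 -> H4 at depth 8
  add 138.162.198.0/24 -> H3 at depth 24
  - 138.162.198.0/24 clear@24
  lookup 101.88.93.45: bits 0110 walk d0:-→d1:-→d2:-→d3:-→d4:- -> no-route
  add 138.162.198.0/24 -> H3 at depth 24
  add 232.52.80.0/20 -> H2 at depth 20
  add 138.162.198.128/26 -> H0 at depth 26
  add 0.0.0.0/0 -> H3 at depth 0
  lookup 232.52.80.24: bits 11101000001101000101 walk d0:H3→d1:-→d2:-→d3:-→d4:-→d5:-→d6:-→d7:-→d8:-→d9:-→d10:-→d11:-→d12:-→d13:-→d14:-→d15:-→d16:-→d17:-→d18:-→d19:-→d20:H2 -> H2
  lookup 138.162.198.141: bits 10001010101000101100011010 walk d0:H3→d1:-→d2:-→d3:-→d4:-→d5:-→d6:-→d7:-→d8:H4→d9:-→d10:-→d11:-→d12:-→d13:-→d14:-→d15:-→d16:-→d17:-→d18:-→d19:-→d20:H0→d21:-→d22:-→d23:-→d24:H3→d25:-→d26:H0 -> H0
  lookup 138.0.33.204: bits 10001010 walk d0:H3→d1:-→d2:-→d3:-→d4:-→d5:-→d6:-→d7:-→d8:H4 -> H4
  add 138.162.198.0/24 -> H0 at depth 24
  add 138.160.0.0/12 -> H0 at depth 12
  add 0.0.0.0/0 -> H2 at depth 0
  lookup 138.162.198.130: bits 10001010101000101100011010 walk d0:H2→d1:-→d2:-→d3:-→d4:-→d5:-→d6:-→d7:-→d8:H4→d9:-→d10:-→d11:-→d12:H0→d13:-→d14:-→d15:-→d16:-→d17:-→d18:-→d19:-→d20:H0→d21:-→d22:-→d23:-→d24:H0→d25:-→d26:H0 -> H0
  add 224.0.0.0/4 -> H0 at depth 4
  lookup 224.0.0.15: bits 1110 walk d0:H2→d1:-→d2:-→d3:-→d4:H0 -> H0
  add 109.64.0.0/10 -> H1 at depth 10
  - 224.0.0.0/4 clear@4
  add 109.112.0.0/16 -> H0 at depth 16
  - 0.0.0.0/0 clear@0
  lookup 138.0.0.0: bits 10001010 walk d0:-→d1:-→d2:-→d3:-→d4:-→d5:-→d6:-→d7:-→d8:H4 -> H4
  add 138.162.198.170/32 -> H3 at depth 32
  lookup 138.162.192.68: bits 100010101010001011000 walk d0:-→d1:-→d2:-→d3:-→d4:-→d5:-→d6:-→d7:-→d8:H4→d9:-→d10:-→d11:-→d12:H0→d13:-→d14:-→d15:-→d16:-→d17:-→d18:-→d19:-→d20:H0→d21:- -> H0
  lookup 195.146.101.22: bits 11 walk d0:-→d1:-→d2:- -> no-route
  - 138.162.192.0/20 clear@20
  lookup 112.55.30.191: bits 011 walk d0:-→d1:-→d2:-→d3:- -> no-route
  add 109.112.84.0/22 -> H1 at depth 22
  - 109.112.0.0/16 clear@16
  add 0.0.0.0/0 -> H4 at depth 0
  add 138.162.198.170/31 -> H1 at depth 31

== LOOKUPS ==
["no-route","H2","H0","H4","H0","H0","H4","H0","no-route","no-route"]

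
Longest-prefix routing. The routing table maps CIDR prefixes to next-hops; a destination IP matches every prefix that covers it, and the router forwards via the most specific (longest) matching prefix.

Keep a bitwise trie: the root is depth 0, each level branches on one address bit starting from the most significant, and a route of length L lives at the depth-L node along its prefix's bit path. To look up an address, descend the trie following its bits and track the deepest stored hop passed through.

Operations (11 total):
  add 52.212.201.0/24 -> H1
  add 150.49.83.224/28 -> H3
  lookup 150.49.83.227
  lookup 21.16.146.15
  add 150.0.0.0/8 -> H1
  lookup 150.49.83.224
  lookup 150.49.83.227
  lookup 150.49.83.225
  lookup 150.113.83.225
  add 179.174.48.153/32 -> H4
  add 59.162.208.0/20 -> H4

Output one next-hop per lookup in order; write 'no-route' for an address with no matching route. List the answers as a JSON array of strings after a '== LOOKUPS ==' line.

Apply in order:
  + 52.212.201.0/24 (H1) depth=24
  + 150.49.83.224/28 (H3) depth=28
  lookup 150.49.83.227: bits 1001011000110001010100111110 walk d0:-→d1:-→d2:-→d3:-→d4:-→d5:-→d6:-→d7:-→d8:-→d9:-→d10:-→d11:-→d12:-→d13:-→d14:-→d15:-→d16:-→d17:-→d18:-→d19:-→d20:-→d21:-→d22:-→d23:-→d24:-→d25:-→d26:-→d27:-→d28:H3 -> H3
  lookup 21.16.146.15: bits 00 walk d0:-→d1:-→d2:- -> no-route
  + 150.0.0.0/8 (H1) depth=8
  lookup 150.49.83.224: bits 1001011000110001010100111110 walk d0:-→d1:-→d2:-→d3:-→d4:-→d5:-→d6:-→d7:-→d8:H1→d9:-→d10:-→d11:-→d12:-→d13:-→d14:-→d15:-→d16:-→d17:-→d18:-→d19:-→d20:-→d21:-→d22:-→d23:-→d24:-→d25:-→d26:-→d27:-→d28:H3 -> H3
  lookup 150.49.83.227: bits 1001011000110001010100111110 walk d0:-→d1:-→d2:-→d3:-→d4:-→d5:-→d6:-→d7:-→d8:H1→d9:-→d10:-→d11:-→d12:-→d13:-→d14:-→d15:-→d16:-→d17:-→d18:-→d19:-→d20:-→d21:-→d22:-→d23:-→d24:-→d25:-→d26:-→d27:-→d28:H3 -> H3
  lookup 150.49.83.225: bits 1001011000110001010100111110 walk d0:-→d1:-→d2:-→d3:-→d4:-→d5:-→d6:-→d7:-→d8:H1→d9:-→d10:-→d11:-→d12:-→d13:-→d14:-→d15:-→d16:-→d17:-→d18:-→d19:-→d20:-→d21:-→d22:-→d23:-→d24:-→d25:-→d26:-→d27:-→d28:H3 -> H3
  lookup 150.113.83.225: bits 100101100 walk d0:-→d1:-→d2:-→d3:-→d4:-→d5:-→d6:-→d7:-→d8:H1→d9:- -> H1
  + 179.174.48.153/32 (H4) depth=32
  + 59.162.208.0/20 (H4) depth=20

== LOOKUPS ==
["H3","no-route","H3","H3","H3","H1"]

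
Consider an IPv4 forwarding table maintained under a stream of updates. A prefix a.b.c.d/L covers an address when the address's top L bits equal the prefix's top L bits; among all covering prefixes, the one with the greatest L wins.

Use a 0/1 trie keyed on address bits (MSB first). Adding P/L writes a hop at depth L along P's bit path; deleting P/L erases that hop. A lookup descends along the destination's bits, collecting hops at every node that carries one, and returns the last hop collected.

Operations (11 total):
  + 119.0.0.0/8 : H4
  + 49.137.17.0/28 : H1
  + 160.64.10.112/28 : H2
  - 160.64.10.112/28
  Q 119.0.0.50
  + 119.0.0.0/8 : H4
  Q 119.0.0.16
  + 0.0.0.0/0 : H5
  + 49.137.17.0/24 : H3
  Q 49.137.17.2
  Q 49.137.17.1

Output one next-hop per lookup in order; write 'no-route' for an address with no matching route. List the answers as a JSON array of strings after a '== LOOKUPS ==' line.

Process each operation:
  + 119.0.0.0/8 (H4) depth=8
  + 49.137.17.0/28 (H1) depth=28
  + 160.64.10.112/28 (H2) depth=28
  - 160.64.10.112/28 clear@28
  Q 119.0.0.50: descend 01110111 ; hops seen [H4] ; pick H4
  + 119.0.0.0/8 (H4) depth=8
  Q 119.0.0.16: descend 01110111 ; hops seen [H4] ; pick H4
  + 0.0.0.0/0 (H5) depth=0
  + 49.137.17.0/24 (H3) depth=24
  Q 49.137.17.2: descend 0011000110001001000100010000 ; hops seen [H5,H3,H1] ; pick H1
  Q 49.137.17.1: descend 0011000110001001000100010000 ; hops seen [H5,H3,H1] ; pick H1

== LOOKUPS ==
["H4","H4","H1","H1"]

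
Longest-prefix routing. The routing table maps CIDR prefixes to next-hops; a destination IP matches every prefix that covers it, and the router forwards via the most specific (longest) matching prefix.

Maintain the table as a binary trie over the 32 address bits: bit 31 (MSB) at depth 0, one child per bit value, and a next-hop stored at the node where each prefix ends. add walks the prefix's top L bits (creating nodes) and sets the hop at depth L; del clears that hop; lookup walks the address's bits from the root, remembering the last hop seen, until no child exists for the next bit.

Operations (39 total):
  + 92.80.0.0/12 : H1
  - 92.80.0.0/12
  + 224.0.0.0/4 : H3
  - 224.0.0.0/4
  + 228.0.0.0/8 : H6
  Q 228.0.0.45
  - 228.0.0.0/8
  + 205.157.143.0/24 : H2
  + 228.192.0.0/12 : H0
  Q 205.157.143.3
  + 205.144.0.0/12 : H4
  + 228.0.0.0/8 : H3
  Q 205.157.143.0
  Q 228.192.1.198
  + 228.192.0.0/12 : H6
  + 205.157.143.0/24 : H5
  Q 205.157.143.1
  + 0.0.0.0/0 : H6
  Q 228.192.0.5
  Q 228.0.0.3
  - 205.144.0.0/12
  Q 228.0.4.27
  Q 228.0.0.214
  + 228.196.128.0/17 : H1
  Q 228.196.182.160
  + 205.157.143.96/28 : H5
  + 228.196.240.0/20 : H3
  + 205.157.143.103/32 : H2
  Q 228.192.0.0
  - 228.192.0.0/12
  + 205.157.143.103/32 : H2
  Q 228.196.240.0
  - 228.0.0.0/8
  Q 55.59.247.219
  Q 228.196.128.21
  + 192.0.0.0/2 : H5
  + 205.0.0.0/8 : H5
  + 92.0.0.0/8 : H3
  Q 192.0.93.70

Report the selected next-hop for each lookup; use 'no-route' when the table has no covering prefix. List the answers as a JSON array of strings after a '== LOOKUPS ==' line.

Apply in order:
  add 92.80.0.0/12 -> H1 at depth 12
  del 92.80.0.0/12 (clear depth 12)
  add 224.0.0.0/4 -> H3 at depth 4
  del 224.0.0.0/4 (clear depth 4)
  add 228.0.0.0/8 -> H6 at depth 8
  ? 228.0.0.45  path d0:-→d1:-→d2:-→d3:-→d4:-→d5:-→d6:-→d7:-→d8:H6  best=H6
  del 228.0.0.0/8 (clear depth 8)
  add 205.157.143.0/24 -> H2 at depth 24
  add 228.192.0.0/12 -> H0 at depth 12
  ? 205.157.143.3  path d0:-→d1:-→d2:-→d3:-→d4:-→d5:-→d6:-→d7:-→d8:-→d9:-→d10:-→d11:-→d12:-→d13:-→d14:-→d15:-→d16:-→d17:-→d18:-→d19:-→d20:-→d21:-→d22:-→d23:-→d24:H2  best=H2
  add 205.144.0.0/12 -> H4 at depth 12
  add 228.0.0.0/8 -> H3 at depth 8
  ? 205.157.143.0  path d0:-→d1:-→d2:-→d3:-→d4:-→d5:-→d6:-→d7:-→d8:-→d9:-→d10:-→d11:-→d12:H4→d13:-→d14:-→d15:-→d16:-→d17:-→d18:-→d19:-→d20:-→d21:-→d22:-→d23:-→d24:H2  best=H2
  ? 228.192.1.198  path d0:-→d1:-→d2:-→d3:-→d4:-→d5:-→d6:-→d7:-→d8:H3→d9:-→d10:-→d11:-→d12:H0  best=H0
  add 228.192.0.0/12 -> H6 at depth 12
  add 205.157.143.0/24 -> H5 at depth 24
  ? 205.157.143.1  path d0:-→d1:-→d2:-→d3:-→d4:-→d5:-→d6:-→d7:-→d8:-→d9:-→d10:-→d11:-→d12:H4→d13:-→d14:-→d15:-→d16:-→d17:-→d18:-→d19:-→d20:-→d21:-→d22:-→d23:-→d24:H5  best=H5
  add 0.0.0.0/0 -> H6 at depth 0
  ? 228.192.0.5  path d0:H6→d1:-→d2:-→d3:-→d4:-→d5:-→d6:-→d7:-→d8:H3→d9:-→d10:-→d11:-→d12:H6  best=H6
  ? 228.0.0.3  path d0:H6→d1:-→d2:-→d3:-→d4:-→d5:-→d6:-→d7:-→d8:H3  best=H3
  del 205.144.0.0/12 (clear depth 12)
  ? 228.0.4.27  path d0:H6→d1:-→d2:-→d3:-→d4:-→d5:-→d6:-→d7:-→d8:H3  best=H3
  ? 228.0.0.214  path d0:H6→d1:-→d2:-→d3:-→d4:-→d5:-→d6:-→d7:-→d8:H3  best=H3
  add 228.196.128.0/17 -> H1 at depth 17
  ? 228.196.182.160  path d0:H6→d1:-→d2:-→d3:-→d4:-→d5:-→d6:-→d7:-→d8:H3→d9:-→d10:-→d11:-→d12:H6→d13:-→d14:-→d15:-→d16:-→d17:H1  best=H1
  add 205.157.143.96/28 -> H5 at depth 28
  add 228.196.240.0/20 -> H3 at depth 20
  add 205.157.143.103/32 -> H2 at depth 32
  ? 228.192.0.0  path d0:H6→d1:-→d2:-→d3:-→d4:-→d5:-→d6:-→d7:-→d8:H3→d9:-→d10:-→d11:-→d12:H6→d13:-  best=H6
  del 228.192.0.0/12 (clear depth 12)
  add 205.157.143.103/32 -> H2 at depth 32
  ? 228.196.240.0  path d0:H6→d1:-→d2:-→d3:-→d4:-→d5:-→d6:-→d7:-→d8:H3→d9:-→d10:-→d11:-→d12:-→d13:-→d14:-→d15:-→d16:-→d17:H1→d18:-→d19:-→d20:H3  best=H3
  del 228.0.0.0/8 (clear depth 8)
  ? 55.59.247.219  path d0:H6→d1:-  best=H6
  ? 228.196.128.21  path d0:H6→d1:-→d2:-→d3:-→d4:-→d5:-→d6:-→d7:-→d8:-→d9:-→d10:-→d11:-→d12:-→d13:-→d14:-→d15:-→d16:-→d17:H1  best=H1
  add 192.0.0.0/2 -> H5 at depth 2
  add 205.0.0.0/8 -> H5 at depth 8
  add 92.0.0.0/8 -> H3 at depth 8
  ? 192.0.93.70  path d0:H6→d1:-→d2:H5→d3:-→d4:-  best=H5

== LOOKUPS ==
["H6","H2","H2","H0","H5","H6","H3","H3","H3","H1","H6","H3","H6","H1","H5"]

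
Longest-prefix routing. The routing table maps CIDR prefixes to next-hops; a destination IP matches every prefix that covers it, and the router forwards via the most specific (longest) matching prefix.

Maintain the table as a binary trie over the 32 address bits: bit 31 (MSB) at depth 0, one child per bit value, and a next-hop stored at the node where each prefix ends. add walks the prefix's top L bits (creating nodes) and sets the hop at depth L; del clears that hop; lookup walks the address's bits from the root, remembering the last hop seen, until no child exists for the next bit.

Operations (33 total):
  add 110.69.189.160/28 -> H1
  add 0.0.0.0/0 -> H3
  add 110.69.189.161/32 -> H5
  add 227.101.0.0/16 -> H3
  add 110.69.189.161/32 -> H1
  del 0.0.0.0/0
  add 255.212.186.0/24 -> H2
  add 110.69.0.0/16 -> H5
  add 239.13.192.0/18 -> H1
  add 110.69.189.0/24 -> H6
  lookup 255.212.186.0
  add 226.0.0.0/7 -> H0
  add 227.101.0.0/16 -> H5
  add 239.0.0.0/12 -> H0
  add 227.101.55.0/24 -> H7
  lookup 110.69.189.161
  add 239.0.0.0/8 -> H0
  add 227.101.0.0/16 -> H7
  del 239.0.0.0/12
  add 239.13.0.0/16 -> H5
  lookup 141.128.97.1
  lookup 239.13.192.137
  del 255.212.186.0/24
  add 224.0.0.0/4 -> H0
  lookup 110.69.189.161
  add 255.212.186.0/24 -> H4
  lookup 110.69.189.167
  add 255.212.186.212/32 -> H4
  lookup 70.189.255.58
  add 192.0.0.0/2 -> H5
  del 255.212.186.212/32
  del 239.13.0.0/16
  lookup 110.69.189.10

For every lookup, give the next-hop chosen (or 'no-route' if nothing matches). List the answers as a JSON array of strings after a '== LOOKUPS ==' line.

Process each operation:
  + 110.69.189.160/28 (H1) depth=28
  + 0.0.0.0/0 (H3) depth=0
  + 110.69.189.161/32 (H5) depth=32
  + 227.101.0.0/16 (H3) depth=16
  + 110.69.189.161/32 (H1) depth=32
  - 0.0.0.0/0 clear@0
  + 255.212.186.0/24 (H2) depth=24
  + 110.69.0.0/16 (H5) depth=16
  + 239.13.192.0/18 (H1) depth=18
  + 110.69.189.0/24 (H6) depth=24
  Q 255.212.186.0: descend 111111111101010010111010 ; hops seen [H2] ; pick H2
  + 226.0.0.0/7 (H0) depth=7
  + 227.101.0.0/16 (H5) depth=16
  + 239.0.0.0/12 (H0) depth=12
  + 227.101.55.0/24 (H7) depth=24
  Q 110.69.189.161: descend 01101110010001011011110110100001 ; hops seen [H5,H6,H1,H1] ; pick H1
  + 239.0.0.0/8 (H0) depth=8
  + 227.101.0.0/16 (H7) depth=16
  - 239.0.0.0/12 clear@12
  + 239.13.0.0/16 (H5) depth=16
  Q 141.128.97.1: descend 1 ; hops seen [∅] ; pick no-route
  Q 239.13.192.137: descend 111011110000110111 ; hops seen [H0,H5,H1] ; pick H1
  - 255.212.186.0/24 clear@24
  + 224.0.0.0/4 (H0) depth=4
  Q 110.69.189.161: descend 01101110010001011011110110100001 ; hops seen [H5,H6,H1,H1] ; pick H1
  + 255.212.186.0/24 (H4) depth=24
  Q 110.69.189.167: descend 01101110010001011011110110100 ; hops seen [H5,H6,H1] ; pick H1
  + 255.212.186.212/32 (H4) depth=32
  Q 70.189.255.58: descend 01 ; hops seen [∅] ; pick no-route
  + 192.0.0.0/2 (H5) depth=2
  - 255.212.186.212/32 clear@32
  - 239.13.0.0/16 clear@16
  Q 110.69.189.10: descend 011011100100010110111101 ; hops seen [H5,H6] ; pick H6

== LOOKUPS ==
["H2","H1","no-route","H1","H1","H1","no-route","H6"]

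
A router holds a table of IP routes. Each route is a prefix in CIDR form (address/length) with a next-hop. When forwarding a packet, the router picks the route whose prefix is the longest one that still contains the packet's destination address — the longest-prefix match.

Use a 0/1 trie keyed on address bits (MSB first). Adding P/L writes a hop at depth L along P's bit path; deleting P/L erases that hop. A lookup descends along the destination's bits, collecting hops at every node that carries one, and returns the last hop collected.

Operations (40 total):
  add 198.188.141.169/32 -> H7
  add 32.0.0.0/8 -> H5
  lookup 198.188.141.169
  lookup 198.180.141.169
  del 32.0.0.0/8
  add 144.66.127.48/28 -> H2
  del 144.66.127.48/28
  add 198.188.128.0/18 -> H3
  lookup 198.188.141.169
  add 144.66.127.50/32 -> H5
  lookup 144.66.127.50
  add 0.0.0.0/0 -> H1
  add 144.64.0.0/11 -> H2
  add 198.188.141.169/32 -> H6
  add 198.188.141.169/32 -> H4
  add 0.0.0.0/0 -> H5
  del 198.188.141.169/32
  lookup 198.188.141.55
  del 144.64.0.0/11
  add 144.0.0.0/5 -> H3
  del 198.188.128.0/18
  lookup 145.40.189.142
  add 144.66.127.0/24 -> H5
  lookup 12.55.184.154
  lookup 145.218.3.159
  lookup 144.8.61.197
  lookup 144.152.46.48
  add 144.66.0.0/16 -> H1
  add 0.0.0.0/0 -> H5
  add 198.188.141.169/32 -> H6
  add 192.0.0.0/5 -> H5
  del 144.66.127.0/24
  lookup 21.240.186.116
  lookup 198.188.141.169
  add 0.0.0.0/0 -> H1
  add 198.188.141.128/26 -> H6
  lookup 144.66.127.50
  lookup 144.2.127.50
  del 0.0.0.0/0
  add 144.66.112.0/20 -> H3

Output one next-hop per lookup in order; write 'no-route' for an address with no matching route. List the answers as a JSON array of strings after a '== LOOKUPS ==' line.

Process each operation:
  add 198.188.141.169/32 -> H7 at depth 32
  add 32.0.0.0/8 -> H5 at depth 8
  ? 198.188.141.169  path d0:-→d1:-→d2:-→d3:-→d4:-→d5:-→d6:-→d7:-→d8:-→d9:-→d10:-→d11:-→d12:-→d13:-→d14:-→d15:-→d16:-→d17:-→d18:-→d19:-→d20:-→d21:-→d22:-→d23:-→d24:-→d25:-→d26:-→d27:-→d28:-→d29:-→d30:-→d31:-→d32:H7  best=H7
  ? 198.180.141.169  path d0:-→d1:-→d2:-→d3:-→d4:-→d5:-→d6:-→d7:-→d8:-→d9:-→d10:-→d11:-→d12:-  best=no-route
  - 32.0.0.0/8 clear@8
  add 144.66.127.48/28 -> H2 at depth 28
  - 144.66.127.48/28 clear@28
  add 198.188.128.0/18 -> H3 at depth 18
  ? 198.188.141.169  path d0:-→d1:-→d2:-→d3:-→d4:-→d5:-→d6:-→d7:-→d8:-→d9:-→d10:-→d11:-→d12:-→d13:-→d14:-→d15:-→d16:-→d17:-→d18:H3→d19:-→d20:-→d21:-→d22:-→d23:-→d24:-→d25:-→d26:-→d27:-→d28:-→d29:-→d30:-→d31:-→d32:H7  best=H7
  add 144.66.127.50/32 -> H5 at depth 32
  ? 144.66.127.50  path d0:-→d1:-→d2:-→d3:-→d4:-→d5:-→d6:-→d7:-→d8:-→d9:-→d10:-→d11:-→d12:-→d13:-→d14:-→d15:-→d16:-→d17:-→d18:-→d19:-→d20:-→d21:-→d22:-→d23:-→d24:-→d25:-→d26:-→d27:-→d28:-→d29:-→d30:-→d31:-→d32:H5  best=H5
  add 0.0.0.0/0 -> H1 at depth 0
  add 144.64.0.0/11 -> H2 at depth 11
  add 198.188.141.169/32 -> H6 at depth 32
  add 198.188.141.169/32 -> H4 at depth 32
  add 0.0.0.0/0 -> H5 at depth 0
  - 198.188.141.169/32 clear@32
  ? 198.188.141.55  path d0:H5→d1:-→d2:-→d3:-→d4:-→d5:-→d6:-→d7:-→d8:-→d9:-→d10:-→d11:-→d12:-→d13:-→d14:-→d15:-→d16:-→d17:-→d18:H3→d19:-→d20:-→d21:-→d22:-→d23:-→d24:-  best=H3
  - 144.64.0.0/11 clear@11
  add 144.0.0.0/5 -> H3 at depth 5
  - 198.188.128.0/18 clear@18
  ? 145.40.189.142  path d0:H5→d1:-→d2:-→d3:-→d4:-→d5:H3→d6:-→d7:-  best=H3
  add 144.66.127.0/24 -> H5 at depth 24
  ? 12.55.184.154  path d0:H5→d1:-→d2:-  best=H5
  ? 145.218.3.159  path d0:H5→d1:-→d2:-→d3:-→d4:-→d5:H3→d6:-→d7:-  best=H3
  ? 144.8.61.197  path d0:H5→d1:-→d2:-→d3:-→d4:-→d5:H3→d6:-→d7:-→d8:-→d9:-  best=H3
  ? 144.152.46.48  path d0:H5→d1:-→d2:-→d3:-→d4:-→d5:H3→d6:-→d7:-→d8:-  best=H3
  add 144.66.0.0/16 -> H1 at depth 16
  add 0.0.0.0/0 -> H5 at depth 0
  add 198.188.141.169/32 -> H6 at depth 32
  add 192.0.0.0/5 -> H5 at depth 5
  - 144.66.127.0/24 clear@24
  ? 21.240.186.116  path d0:H5→d1:-→d2:-  best=H5
  ? 198.188.141.169  path d0:H5→d1:-→d2:-→d3:-→d4:-→d5:H5→d6:-→d7:-→d8:-→d9:-→d10:-→d11:-→d12:-→d13:-→d14:-→d15:-→d16:-→d17:-→d18:-→d19:-→d20:-→d21:-→d22:-→d23:-→d24:-→d25:-→d26:-→d27:-→d28:-→d29:-→d30:-→d31:-→d32:H6  best=H6
  add 0.0.0.0/0 -> H1 at depth 0
  add 198.188.141.128/26 -> H6 at depth 26
  ? 144.66.127.50  path d0:H1→d1:-→d2:-→d3:-→d4:-→d5:H3→d6:-→d7:-→d8:-→d9:-→d10:-→d11:-→d12:-→d13:-→d14:-→d15:-→d16:H1→d17:-→d18:-→d19:-→d20:-→d21:-→d22:-→d23:-→d24:-→d25:-→d26:-→d27:-→d28:-→d29:-→d30:-→d31:-→d32:H5  best=H5
  ? 144.2.127.50  path d0:H1→d1:-→d2:-→d3:-→d4:-→d5:H3→d6:-→d7:-→d8:-→d9:-  best=H3
  - 0.0.0.0/0 clear@0
  add 144.66.112.0/20 -> H3 at depth 20

== LOOKUPS ==
["H7","no-route","H7","H5","H3","H3","H5","H3","H3","H3","H5","H6","H5","H3"]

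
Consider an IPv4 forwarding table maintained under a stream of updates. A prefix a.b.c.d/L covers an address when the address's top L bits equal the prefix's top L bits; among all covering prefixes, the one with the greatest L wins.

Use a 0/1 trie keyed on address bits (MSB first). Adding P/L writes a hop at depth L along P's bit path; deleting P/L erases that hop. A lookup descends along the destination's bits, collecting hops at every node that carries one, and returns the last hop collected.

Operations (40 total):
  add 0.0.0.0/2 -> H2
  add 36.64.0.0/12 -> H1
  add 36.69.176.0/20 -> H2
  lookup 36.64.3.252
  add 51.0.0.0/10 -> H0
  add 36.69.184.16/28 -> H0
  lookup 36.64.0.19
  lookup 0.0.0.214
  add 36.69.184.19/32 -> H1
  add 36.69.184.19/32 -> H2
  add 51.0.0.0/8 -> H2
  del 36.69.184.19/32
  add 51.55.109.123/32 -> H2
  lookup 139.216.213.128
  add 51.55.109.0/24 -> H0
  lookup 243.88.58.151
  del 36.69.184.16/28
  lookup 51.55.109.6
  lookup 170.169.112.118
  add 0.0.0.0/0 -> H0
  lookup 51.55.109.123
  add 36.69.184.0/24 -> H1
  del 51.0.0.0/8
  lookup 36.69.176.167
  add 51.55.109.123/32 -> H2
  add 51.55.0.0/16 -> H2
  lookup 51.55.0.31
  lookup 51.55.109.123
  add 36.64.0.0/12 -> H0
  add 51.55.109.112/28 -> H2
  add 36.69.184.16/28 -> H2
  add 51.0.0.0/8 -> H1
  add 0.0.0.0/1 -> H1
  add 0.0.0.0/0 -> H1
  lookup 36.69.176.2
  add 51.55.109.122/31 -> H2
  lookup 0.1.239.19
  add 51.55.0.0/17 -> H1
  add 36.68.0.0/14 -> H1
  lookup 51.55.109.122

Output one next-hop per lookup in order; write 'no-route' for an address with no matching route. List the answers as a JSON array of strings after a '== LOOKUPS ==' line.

Trace:
  add 0.0.0.0/2 -> H2 at depth 2
  add 36.64.0.0/12 -> H1 at depth 12
  add 36.69.176.0/20 -> H2 at depth 20
  ? 36.64.3.252  path d0:-→d1:-→d2:H2→d3:-→d4:-→d5:-→d6:-→d7:-→d8:-→d9:-→d10:-→d11:-→d12:H1→d13:-  best=H1
  add 51.0.0.0/10 -> H0 at depth 10
  add 36.69.184.16/28 -> H0 at depth 28
  ? 36.64.0.19  path d0:-→d1:-→d2:H2→d3:-→d4:-→d5:-→d6:-→d7:-→d8:-→d9:-→d10:-→d11:-→d12:H1→d13:-  best=H1
  ? 0.0.0.214  path d0:-→d1:-→d2:H2  best=H2
  add 36.69.184.19/32 -> H1 at depth 32
  add 36.69.184.19/32 -> H2 at depth 32
  add 51.0.0.0/8 -> H2 at depth 8
  - 36.69.184.19/32 clear@32
  add 51.55.109.123/32 -> H2 at depth 32
  ? 139.216.213.128  path d0:-  best=no-route
  add 51.55.109.0/24 -> H0 at depth 24
  ? 243.88.58.151  path d0:-  best=no-route
  - 36.69.184.16/28 clear@28
  ? 51.55.109.6  path d0:-→d1:-→d2:H2→d3:-→d4:-→d5:-→d6:-→d7:-→d8:H2→d9:-→d10:H0→d11:-→d12:-→d13:-→d14:-→d15:-→d16:-→d17:-→d18:-→d19:-→d20:-→d21:-→d22:-→d23:-→d24:H0→d25:-  best=H0
  ? 170.169.112.118  path d0:-  best=no-route
  add 0.0.0.0/0 -> H0 at depth 0
  ? 51.55.109.123  path d0:H0→d1:-→d2:H2→d3:-→d4:-→d5:-→d6:-→d7:-→d8:H2→d9:-→d10:H0→d11:-→d12:-→d13:-→d14:-→d15:-→d16:-→d17:-→d18:-→d19:-→d20:-→d21:-→d22:-→d23:-→d24:H0→d25:-→d26:-→d27:-→d28:-→d29:-→d30:-→d31:-→d32:H2  best=H2
  add 36.69.184.0/24 -> H1 at depth 24
  - 51.0.0.0/8 clear@8
  ? 36.69.176.167  path d0:H0→d1:-→d2:H2→d3:-→d4:-→d5:-→d6:-→d7:-→d8:-→d9:-→d10:-→d11:-→d12:H1→d13:-→d14:-→d15:-→d16:-→d17:-→d18:-→d19:-→d20:H2  best=H2
  add 51.55.109.123/32 -> H2 at depth 32
  add 51.55.0.0/16 -> H2 at depth 16
  ? 51.55.0.31  path d0:H0→d1:-→d2:H2→d3:-→d4:-→d5:-→d6:-→d7:-→d8:-→d9:-→d10:H0→d11:-→d12:-→d13:-→d14:-→d15:-→d16:H2→d17:-  best=H2
  ? 51.55.109.123  path d0:H0→d1:-→d2:H2→d3:-→d4:-→d5:-→d6:-→d7:-→d8:-→d9:-→d10:H0→d11:-→d12:-→d13:-→d14:-→d15:-→d16:H2→d17:-→d18:-→d19:-→d20:-→d21:-→d22:-→d23:-→d24:H0→d25:-→d26:-→d27:-→d28:-→d29:-→d30:-→d31:-→d32:H2  best=H2
  add 36.64.0.0/12 -> H0 at depth 12
  add 51.55.109.112/28 -> H2 at depth 28
  add 36.69.184.16/28 -> H2 at depth 28
  add 51.0.0.0/8 -> H1 at depth 8
  add 0.0.0.0/1 -> H1 at depth 1
  add 0.0.0.0/0 -> H1 at depth 0
  ? 36.69.176.2  path d0:H1→d1:H1→d2:H2→d3:-→d4:-→d5:-→d6:-→d7:-→d8:-→d9:-→d10:-→d11:-→d12:H0→d13:-→d14:-→d15:-→d16:-→d17:-→d18:-→d19:-→d20:H2  best=H2
  add 51.55.109.122/31 -> H2 at depth 31
  ? 0.1.239.19  path d0:H1→d1:H1→d2:H2  best=H2
  add 51.55.0.0/17 -> H1 at depth 17
  add 36.68.0.0/14 -> H1 at depth 14
  ? 51.55.109.122  path d0:H1→d1:H1→d2:H2→d3:-→d4:-→d5:-→d6:-→d7:-→d8:H1→d9:-→d10:H0→d11:-→d12:-→d13:-→d14:-→d15:-→d16:H2→d17:H1→d18:-→d19:-→d20:-→d21:-→d22:-→d23:-→d24:H0→d25:-→d26:-→d27:-→d28:H2→d29:-→d30:-→d31:H2  best=H2

== LOOKUPS ==
["H1","H1","H2","no-route","no-route","H0","no-route","H2","H2","H2","H2","H2","H2","H2"]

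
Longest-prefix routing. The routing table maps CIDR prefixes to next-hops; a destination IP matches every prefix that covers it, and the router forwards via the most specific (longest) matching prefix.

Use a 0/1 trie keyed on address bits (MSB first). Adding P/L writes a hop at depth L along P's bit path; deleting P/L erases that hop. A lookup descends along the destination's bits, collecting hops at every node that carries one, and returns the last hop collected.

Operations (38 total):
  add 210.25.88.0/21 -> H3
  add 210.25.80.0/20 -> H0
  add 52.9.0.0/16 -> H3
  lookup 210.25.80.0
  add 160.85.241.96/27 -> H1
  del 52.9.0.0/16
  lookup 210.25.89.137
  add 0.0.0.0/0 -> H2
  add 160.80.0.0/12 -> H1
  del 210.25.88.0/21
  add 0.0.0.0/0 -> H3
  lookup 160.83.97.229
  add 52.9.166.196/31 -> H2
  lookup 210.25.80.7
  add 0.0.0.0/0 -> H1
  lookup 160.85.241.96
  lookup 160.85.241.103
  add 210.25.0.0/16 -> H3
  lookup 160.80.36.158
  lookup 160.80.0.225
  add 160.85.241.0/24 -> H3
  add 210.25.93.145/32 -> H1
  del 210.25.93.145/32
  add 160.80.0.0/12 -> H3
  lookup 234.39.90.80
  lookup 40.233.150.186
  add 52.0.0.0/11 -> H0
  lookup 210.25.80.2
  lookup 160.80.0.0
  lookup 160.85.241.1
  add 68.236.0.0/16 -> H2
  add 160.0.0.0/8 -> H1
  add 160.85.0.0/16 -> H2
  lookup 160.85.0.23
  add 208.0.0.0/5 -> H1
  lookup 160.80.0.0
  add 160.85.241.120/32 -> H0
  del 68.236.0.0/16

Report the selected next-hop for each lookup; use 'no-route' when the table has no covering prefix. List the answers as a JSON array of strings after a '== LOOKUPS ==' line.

Apply in order:
  + 210.25.88.0/21 (H3) depth=21
  + 210.25.80.0/20 (H0) depth=20
  + 52.9.0.0/16 (H3) depth=16
  Q 210.25.80.0: descend 11010010000110010101 ; hops seen [H0] ; pick H0
  + 160.85.241.96/27 (H1) depth=27
  del 52.9.0.0/16 (clear depth 16)
  Q 210.25.89.137: descend 110100100001100101011 ; hops seen [H0,H3] ; pick H3
  + 0.0.0.0/0 (H2) depth=0
  + 160.80.0.0/12 (H1) depth=12
  del 210.25.88.0/21 (clear depth 21)
  + 0.0.0.0/0 (H3) depth=0
  Q 160.83.97.229: descend 1010000001010 ; hops seen [H3,H1] ; pick H1
  + 52.9.166.196/31 (H2) depth=31
  Q 210.25.80.7: descend 11010010000110010101 ; hops seen [H3,H0] ; pick H0
  + 0.0.0.0/0 (H1) depth=0
  Q 160.85.241.96: descend 101000000101010111110001011 ; hops seen [H1,H1,H1] ; pick H1
  Q 160.85.241.103: descend 101000000101010111110001011 ; hops seen [H1,H1,H1] ; pick H1
  + 210.25.0.0/16 (H3) depth=16
  Q 160.80.36.158: descend 1010000001010 ; hops seen [H1,H1] ; pick H1
  Q 160.80.0.225: descend 1010000001010 ; hops seen [H1,H1] ; pick H1
  + 160.85.241.0/24 (H3) depth=24
  + 210.25.93.145/32 (H1) depth=32
  del 210.25.93.145/32 (clear depth 32)
  + 160.80.0.0/12 (H3) depth=12
  Q 234.39.90.80: descend 11 ; hops seen [H1] ; pick H1
  Q 40.233.150.186: descend 001 ; hops seen [H1] ; pick H1
  + 52.0.0.0/11 (H0) depth=11
  Q 210.25.80.2: descend 11010010000110010101 ; hops seen [H1,H3,H0] ; pick H0
  Q 160.80.0.0: descend 1010000001010 ; hops seen [H1,H3] ; pick H3
  Q 160.85.241.1: descend 1010000001010101111100010 ; hops seen [H1,H3,H3] ; pick H3
  + 68.236.0.0/16 (H2) depth=16
  + 160.0.0.0/8 (H1) depth=8
  + 160.85.0.0/16 (H2) depth=16
  Q 160.85.0.23: descend 1010000001010101 ; hops seen [H1,H1,H3,H2] ; pick H2
  + 208.0.0.0/5 (H1) depth=5
  Q 160.80.0.0: descend 1010000001010 ; hops seen [H1,H1,H3] ; pick H3
  + 160.85.241.120/32 (H0) depth=32
  del 68.236.0.0/16 (clear depth 16)

== LOOKUPS ==
["H0","H3","H1","H0","H1","H1","H1","H1","H1","H1","H0","H3","H3","H2","H3"]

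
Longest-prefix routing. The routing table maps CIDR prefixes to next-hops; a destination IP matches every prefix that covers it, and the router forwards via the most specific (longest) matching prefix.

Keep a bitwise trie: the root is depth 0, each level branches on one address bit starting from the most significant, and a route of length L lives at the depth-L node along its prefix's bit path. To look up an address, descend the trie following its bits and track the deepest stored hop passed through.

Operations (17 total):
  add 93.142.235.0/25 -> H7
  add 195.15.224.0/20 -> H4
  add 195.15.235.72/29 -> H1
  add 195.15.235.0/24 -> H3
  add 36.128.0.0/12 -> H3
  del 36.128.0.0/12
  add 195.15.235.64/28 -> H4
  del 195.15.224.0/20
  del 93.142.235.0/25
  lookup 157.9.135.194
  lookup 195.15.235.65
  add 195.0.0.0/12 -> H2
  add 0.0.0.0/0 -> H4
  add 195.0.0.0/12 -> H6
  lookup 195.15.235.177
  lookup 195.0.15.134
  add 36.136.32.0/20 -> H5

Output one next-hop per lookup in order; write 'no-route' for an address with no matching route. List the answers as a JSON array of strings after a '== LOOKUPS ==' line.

Trace:
  + 93.142.235.0/25 (H7) depth=25
  + 195.15.224.0/20 (H4) depth=20
  + 195.15.235.72/29 (H1) depth=29
  + 195.15.235.0/24 (H3) depth=24
  + 36.128.0.0/12 (H3) depth=12
  del 36.128.0.0/12 (clear depth 12)
  + 195.15.235.64/28 (H4) depth=28
  del 195.15.224.0/20 (clear depth 20)
  del 93.142.235.0/25 (clear depth 25)
  ? 157.9.135.194  path d0:-→d1:-  best=no-route
  ? 195.15.235.65  path d0:-→d1:-→d2:-→d3:-→d4:-→d5:-→d6:-→d7:-→d8:-→d9:-→d10:-→d11:-→d12:-→d13:-→d14:-→d15:-→d16:-→d17:-→d18:-→d19:-→d20:-→d21:-→d22:-→d23:-→d24:H3→d25:-→d26:-→d27:-→d28:H4  best=H4
  + 195.0.0.0/12 (H2) depth=12
  + 0.0.0.0/0 (H4) depth=0
  + 195.0.0.0/12 (H6) depth=12
  ? 195.15.235.177  path d0:H4→d1:-→d2:-→d3:-→d4:-→d5:-→d6:-→d7:-→d8:-→d9:-→d10:-→d11:-→d12:H6→d13:-→d14:-→d15:-→d16:-→d17:-→d18:-→d19:-→d20:-→d21:-→d22:-→d23:-→d24:H3  best=H3
  ? 195.0.15.134  path d0:H4→d1:-→d2:-→d3:-→d4:-→d5:-→d6:-→d7:-→d8:-→d9:-→d10:-→d11:-→d12:H6  best=H6
  + 36.136.32.0/20 (H5) depth=20

== LOOKUPS ==
["no-route","H4","H3","H6"]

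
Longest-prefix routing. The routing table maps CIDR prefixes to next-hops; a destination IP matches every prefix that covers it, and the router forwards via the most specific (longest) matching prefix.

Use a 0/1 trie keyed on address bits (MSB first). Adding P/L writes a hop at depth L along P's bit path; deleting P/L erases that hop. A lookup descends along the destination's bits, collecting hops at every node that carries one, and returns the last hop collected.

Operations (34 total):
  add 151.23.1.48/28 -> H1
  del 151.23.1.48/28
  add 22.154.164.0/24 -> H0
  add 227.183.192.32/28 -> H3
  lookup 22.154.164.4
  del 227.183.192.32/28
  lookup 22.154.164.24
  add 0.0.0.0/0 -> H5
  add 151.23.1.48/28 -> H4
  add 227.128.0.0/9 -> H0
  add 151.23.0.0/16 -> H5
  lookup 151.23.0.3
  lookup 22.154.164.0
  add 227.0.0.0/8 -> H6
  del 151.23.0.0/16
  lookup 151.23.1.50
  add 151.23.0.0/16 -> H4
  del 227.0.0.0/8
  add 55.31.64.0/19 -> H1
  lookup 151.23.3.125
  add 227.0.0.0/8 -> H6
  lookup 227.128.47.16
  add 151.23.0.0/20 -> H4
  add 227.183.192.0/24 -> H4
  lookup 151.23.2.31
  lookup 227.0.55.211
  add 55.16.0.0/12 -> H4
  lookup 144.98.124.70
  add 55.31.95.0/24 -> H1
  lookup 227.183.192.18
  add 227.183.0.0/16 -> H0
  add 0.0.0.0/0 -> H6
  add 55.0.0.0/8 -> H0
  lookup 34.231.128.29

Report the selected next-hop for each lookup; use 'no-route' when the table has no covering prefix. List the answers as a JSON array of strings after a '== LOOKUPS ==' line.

Trace:
  + 151.23.1.48/28 (H1) depth=28
  del 151.23.1.48/28 (clear depth 28)
  + 22.154.164.0/24 (H0) depth=24
  + 227.183.192.32/28 (H3) depth=28
  Q 22.154.164.4: descend 000101101001101010100100 ; hops seen [H0] ; pick H0
  del 227.183.192.32/28 (clear depth 28)
  Q 22.154.164.24: descend 000101101001101010100100 ; hops seen [H0] ; pick H0
  + 0.0.0.0/0 (H5) depth=0
  + 151.23.1.48/28 (H4) depth=28
  + 227.128.0.0/9 (H0) depth=9
  + 151.23.0.0/16 (H5) depth=16
  Q 151.23.0.3: descend 10010111000101110000000 ; hops seen [H5,H5] ; pick H5
  Q 22.154.164.0: descend 000101101001101010100100 ; hops seen [H5,H0] ; pick H0
  + 227.0.0.0/8 (H6) depth=8
  del 151.23.0.0/16 (clear depth 16)
  Q 151.23.1.50: descend 1001011100010111000000010011 ; hops seen [H5,H4] ; pick H4
  + 151.23.0.0/16 (H4) depth=16
  del 227.0.0.0/8 (clear depth 8)
  + 55.31.64.0/19 (H1) depth=19
  Q 151.23.3.125: descend 1001011100010111000000 ; hops seen [H5,H4] ; pick H4
  + 227.0.0.0/8 (H6) depth=8
  Q 227.128.47.16: descend 1110001110 ; hops seen [H5,H6,H0] ; pick H0
  + 151.23.0.0/20 (H4) depth=20
  + 227.183.192.0/24 (H4) depth=24
  Q 151.23.2.31: descend 1001011100010111000000 ; hops seen [H5,H4,H4] ; pick H4
  Q 227.0.55.211: descend 11100011 ; hops seen [H5,H6] ; pick H6
  + 55.16.0.0/12 (H4) depth=12
  Q 144.98.124.70: descend 10010 ; hops seen [H5] ; pick H5
  + 55.31.95.0/24 (H1) depth=24
  Q 227.183.192.18: descend 11100011101101111100000000 ; hops seen [H5,H6,H0,H4] ; pick H4
  + 227.183.0.0/16 (H0) depth=16
  + 0.0.0.0/0 (H6) depth=0
  + 55.0.0.0/8 (H0) depth=8
  Q 34.231.128.29: descend 001 ; hops seen [H6] ; pick H6

== LOOKUPS ==
["H0","H0","H5","H0","H4","H4","H0","H4","H6","H5","H4","H6"]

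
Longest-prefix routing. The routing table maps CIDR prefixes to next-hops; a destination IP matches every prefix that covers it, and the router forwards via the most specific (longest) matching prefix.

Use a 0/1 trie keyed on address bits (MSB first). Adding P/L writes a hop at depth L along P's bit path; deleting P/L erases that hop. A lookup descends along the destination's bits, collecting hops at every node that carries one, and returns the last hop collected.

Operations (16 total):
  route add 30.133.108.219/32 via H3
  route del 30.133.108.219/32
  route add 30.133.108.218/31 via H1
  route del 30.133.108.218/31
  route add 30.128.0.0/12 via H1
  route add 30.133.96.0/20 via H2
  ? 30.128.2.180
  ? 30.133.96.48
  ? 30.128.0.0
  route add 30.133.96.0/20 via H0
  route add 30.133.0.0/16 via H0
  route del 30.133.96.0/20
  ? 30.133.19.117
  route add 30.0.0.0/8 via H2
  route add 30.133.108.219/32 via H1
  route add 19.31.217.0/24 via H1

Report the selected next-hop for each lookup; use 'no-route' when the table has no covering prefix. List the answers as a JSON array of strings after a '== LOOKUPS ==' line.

Apply in order:
  + 30.133.108.219/32 (H3) depth=32
  del 30.133.108.219/32 (clear depth 32)
  + 30.133.108.218/31 (H1) depth=31
  del 30.133.108.218/31 (clear depth 31)
  + 30.128.0.0/12 (H1) depth=12
  + 30.133.96.0/20 (H2) depth=20
  Q 30.128.2.180: descend 0001111010000 ; hops seen [H1] ; pick H1
  Q 30.133.96.48: descend 00011110100001010110 ; hops seen [H1,H2] ; pick H2
  Q 30.128.0.0: descend 0001111010000 ; hops seen [H1] ; pick H1
  + 30.133.96.0/20 (H0) depth=20
  + 30.133.0.0/16 (H0) depth=16
  del 30.133.96.0/20 (clear depth 20)
  Q 30.133.19.117: descend 00011110100001010 ; hops seen [H1,H0] ; pick H0
  + 30.0.0.0/8 (H2) depth=8
  + 30.133.108.219/32 (H1) depth=32
  + 19.31.217.0/24 (H1) depth=24

== LOOKUPS ==
["H1","H2","H1","H0"]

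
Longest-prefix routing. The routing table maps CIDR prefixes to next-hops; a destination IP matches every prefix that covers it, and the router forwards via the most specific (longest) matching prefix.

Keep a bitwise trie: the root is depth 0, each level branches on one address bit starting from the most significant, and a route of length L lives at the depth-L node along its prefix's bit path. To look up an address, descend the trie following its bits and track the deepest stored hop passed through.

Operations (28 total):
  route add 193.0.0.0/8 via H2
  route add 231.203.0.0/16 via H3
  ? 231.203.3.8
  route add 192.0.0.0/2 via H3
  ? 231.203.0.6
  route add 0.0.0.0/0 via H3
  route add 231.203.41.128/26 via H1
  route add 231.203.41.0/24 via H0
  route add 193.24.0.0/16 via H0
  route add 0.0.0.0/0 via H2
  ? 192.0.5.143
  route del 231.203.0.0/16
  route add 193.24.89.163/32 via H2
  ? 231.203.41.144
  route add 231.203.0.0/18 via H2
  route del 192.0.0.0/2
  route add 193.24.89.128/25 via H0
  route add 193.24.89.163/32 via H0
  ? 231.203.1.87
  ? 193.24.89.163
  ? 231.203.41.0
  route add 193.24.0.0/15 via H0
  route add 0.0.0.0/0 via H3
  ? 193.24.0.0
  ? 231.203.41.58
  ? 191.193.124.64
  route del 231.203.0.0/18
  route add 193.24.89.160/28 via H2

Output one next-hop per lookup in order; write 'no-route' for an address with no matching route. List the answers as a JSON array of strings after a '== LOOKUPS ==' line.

Process each operation:
  + 193.0.0.0/8 (H2) depth=8
  + 231.203.0.0/16 (H3) depth=16
  ? 231.203.3.8  path d0:-→d1:-→d2:-→d3:-→d4:-→d5:-→d6:-→d7:-→d8:-→d9:-→d10:-→d11:-→d12:-→d13:-→d14:-→d15:-→d16:H3  best=H3
  + 192.0.0.0/2 (H3) depth=2
  ? 231.203.0.6  path d0:-→d1:-→d2:H3→d3:-→d4:-→d5:-→d6:-→d7:-→d8:-→d9:-→d10:-→d11:-→d12:-→d13:-→d14:-→d15:-→d16:H3  best=H3
  + 0.0.0.0/0 (H3) depth=0
  + 231.203.41.128/26 (H1) depth=26
  + 231.203.41.0/24 (H0) depth=24
  + 193.24.0.0/16 (H0) depth=16
  + 0.0.0.0/0 (H2) depth=0
  ? 192.0.5.143  path d0:H2→d1:-→d2:H3→d3:-→d4:-→d5:-→d6:-→d7:-  best=H3
  del 231.203.0.0/16 (clear depth 16)
  + 193.24.89.163/32 (H2) depth=32
  ? 231.203.41.144  path d0:H2→d1:-→d2:H3→d3:-→d4:-→d5:-→d6:-→d7:-→d8:-→d9:-→d10:-→d11:-→d12:-→d13:-→d14:-→d15:-→d16:-→d17:-→d18:-→d19:-→d20:-→d21:-→d22:-→d23:-→d24:H0→d25:-→d26:H1  best=H1
  + 231.203.0.0/18 (H2) depth=18
  del 192.0.0.0/2 (clear depth 2)
  + 193.24.89.128/25 (H0) depth=25
  + 193.24.89.163/32 (H0) depth=32
  ? 231.203.1.87  path d0:H2→d1:-→d2:-→d3:-→d4:-→d5:-→d6:-→d7:-→d8:-→d9:-→d10:-→d11:-→d12:-→d13:-→d14:-→d15:-→d16:-→d17:-→d18:H2  best=H2
  ? 193.24.89.163  path d0:H2→d1:-→d2:-→d3:-→d4:-→d5:-→d6:-→d7:-→d8:H2→d9:-→d10:-→d11:-→d12:-→d13:-→d14:-→d15:-→d16:H0→d17:-→d18:-→d19:-→d20:-→d21:-→d22:-→d23:-→d24:-→d25:H0→d26:-→d27:-→d28:-→d29:-→d30:-→d31:-→d32:H0  best=H0
  ? 231.203.41.0  path d0:H2→d1:-→d2:-→d3:-→d4:-→d5:-→d6:-→d7:-→d8:-→d9:-→d10:-→d11:-→d12:-→d13:-→d14:-→d15:-→d16:-→d17:-→d18:H2→d19:-→d20:-→d21:-→d22:-→d23:-→d24:H0  best=H0
  + 193.24.0.0/15 (H0) depth=15
  + 0.0.0.0/0 (H3) depth=0
  ? 193.24.0.0  path d0:H3→d1:-→d2:-→d3:-→d4:-→d5:-→d6:-→d7:-→d8:H2→d9:-→d10:-→d11:-→d12:-→d13:-→d14:-→d15:H0→d16:H0→d17:-  best=H0
  ? 231.203.41.58  path d0:H3→d1:-→d2:-→d3:-→d4:-→d5:-→d6:-→d7:-→d8:-→d9:-→d10:-→d11:-→d12:-→d13:-→d14:-→d15:-→d16:-→d17:-→d18:H2→d19:-→d20:-→d21:-→d22:-→d23:-→d24:H0  best=H0
  ? 191.193.124.64  path d0:H3→d1:-  best=H3
  del 231.203.0.0/18 (clear depth 18)
  + 193.24.89.160/28 (H2) depth=28

== LOOKUPS ==
["H3","H3","H3","H1","H2","H0","H0","H0","H0","H3"]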